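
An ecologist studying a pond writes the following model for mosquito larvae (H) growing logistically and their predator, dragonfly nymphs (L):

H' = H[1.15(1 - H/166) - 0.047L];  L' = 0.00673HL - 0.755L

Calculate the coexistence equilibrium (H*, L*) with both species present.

H* ≈ 112, L* ≈ 7.93

From dL/dt = 0 with L > 0: 0.00673H* = 0.755, so H* = 112.
Substitute into dH/dt = 0: 1.15(1 - 112/166) = 0.047L*.
The bracket is 0.324, giving L* = 0.373/0.047 = 7.93.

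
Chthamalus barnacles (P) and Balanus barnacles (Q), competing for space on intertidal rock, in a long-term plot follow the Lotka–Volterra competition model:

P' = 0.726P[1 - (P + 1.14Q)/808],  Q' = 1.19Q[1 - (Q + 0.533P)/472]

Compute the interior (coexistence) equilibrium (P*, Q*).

P* ≈ 688, Q* ≈ 105

Setting both brackets to zero gives the nullclines P + 1.14Q = 808 and 0.533P + Q = 472.
Substituting Q = 472 - 0.533P into the first: P(1 - 1.14·0.533) = 808 - 1.14·472.
So P* = 270/0.392 = 688, and then Q* = 472 - 0.533·688 = 105.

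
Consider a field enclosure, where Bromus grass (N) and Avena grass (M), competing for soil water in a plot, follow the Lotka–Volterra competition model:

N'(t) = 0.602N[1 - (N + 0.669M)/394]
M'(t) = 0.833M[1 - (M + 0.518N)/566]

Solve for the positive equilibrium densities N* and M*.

N* ≈ 23.5, M* ≈ 554

Setting both brackets to zero gives the nullclines N + 0.669M = 394 and 0.518N + M = 566.
Substituting M = 566 - 0.518N into the first: N(1 - 0.669·0.518) = 394 - 0.669·566.
So N* = 15.3/0.653 = 23.5, and then M* = 566 - 0.518·23.5 = 554.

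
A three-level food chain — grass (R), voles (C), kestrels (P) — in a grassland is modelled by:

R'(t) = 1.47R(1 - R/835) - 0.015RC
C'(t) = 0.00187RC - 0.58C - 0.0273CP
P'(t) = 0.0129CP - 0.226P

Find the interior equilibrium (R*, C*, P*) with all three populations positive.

From dP/dt = 0: 0.0129C* = 0.226, so C* = 17.5.
From dR/dt = 0: 1.47(1 - R*/835) = 0.015·17.5, giving R* = 835·(1 - 0.179) = 686.
From dC/dt = 0: 0.00187·686 - 0.58 = 0.0273P*, so P* = 0.702/0.0273 = 25.7.

R* ≈ 686, C* ≈ 17.5, P* ≈ 25.7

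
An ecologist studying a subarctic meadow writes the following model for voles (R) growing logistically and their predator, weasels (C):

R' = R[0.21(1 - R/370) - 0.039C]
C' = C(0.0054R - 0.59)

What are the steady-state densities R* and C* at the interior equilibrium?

From dC/dt = 0 with C > 0: 0.0054R* = 0.59, so R* = 109.
Substitute into dR/dt = 0: 0.21(1 - 109/370) = 0.039C*.
The bracket is 0.705, giving C* = 0.148/0.039 = 3.79.

R* ≈ 109, C* ≈ 3.79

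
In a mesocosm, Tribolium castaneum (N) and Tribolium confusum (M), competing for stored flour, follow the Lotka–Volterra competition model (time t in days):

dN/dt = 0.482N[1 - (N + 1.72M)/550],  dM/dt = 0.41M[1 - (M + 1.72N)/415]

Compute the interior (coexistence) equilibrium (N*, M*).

Setting both brackets to zero gives the nullclines N + 1.72M = 550 and 1.72N + M = 415.
Substituting M = 415 - 1.72N into the first: N(1 - 1.72·1.72) = 550 - 1.72·415.
So N* = -164/-1.96 = 83.6, and then M* = 415 - 1.72·83.6 = 271.

N* ≈ 83.6, M* ≈ 271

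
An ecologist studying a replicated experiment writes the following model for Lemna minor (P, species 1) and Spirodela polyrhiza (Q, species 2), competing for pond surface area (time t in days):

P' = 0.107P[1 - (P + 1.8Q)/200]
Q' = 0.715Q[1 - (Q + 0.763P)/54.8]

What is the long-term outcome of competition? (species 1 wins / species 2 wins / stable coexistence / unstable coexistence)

Compare the nullcline intercepts: K1/α12 = 200/1.8 = 111 > K2 = 54.8; K2/α21 = 54.8/0.763 = 71.8 < K1 = 200.
Since the inequalities point opposite ways, species 1 can invade but species 2 cannot.

species 1 excludes species 2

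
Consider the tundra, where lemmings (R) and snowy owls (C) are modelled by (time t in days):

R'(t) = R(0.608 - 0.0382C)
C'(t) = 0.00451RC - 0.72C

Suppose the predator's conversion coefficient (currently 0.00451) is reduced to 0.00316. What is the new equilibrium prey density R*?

At the interior fixed point, setting dC/dt = 0 with C > 0 fixes R* = (predator death rate)/(RC coefficient) — independent of the other coefficients.
With the change, R* = 0.72/0.00316 = 228; it rises from 160.

R* ≈ 228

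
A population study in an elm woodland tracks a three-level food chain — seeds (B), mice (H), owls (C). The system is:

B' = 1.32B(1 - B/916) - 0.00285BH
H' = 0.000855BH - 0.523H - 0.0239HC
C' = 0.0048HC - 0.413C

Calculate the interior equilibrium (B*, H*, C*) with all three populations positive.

From dC/dt = 0: 0.0048H* = 0.413, so H* = 86.
From dB/dt = 0: 1.32(1 - B*/916) = 0.00285·86, giving B* = 916·(1 - 0.186) = 746.
From dH/dt = 0: 0.000855·746 - 0.523 = 0.0239C*, so C* = 0.115/0.0239 = 4.8.

B* ≈ 746, H* ≈ 86, C* ≈ 4.8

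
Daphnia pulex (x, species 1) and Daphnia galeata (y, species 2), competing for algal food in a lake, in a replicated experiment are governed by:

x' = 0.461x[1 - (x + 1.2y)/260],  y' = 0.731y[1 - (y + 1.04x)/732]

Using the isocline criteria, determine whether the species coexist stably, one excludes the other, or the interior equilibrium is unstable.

Compare the nullcline intercepts: K1/α12 = 260/1.2 = 217 < K2 = 732; K2/α21 = 732/1.04 = 704 > K1 = 260.
Since the inequalities point opposite ways, species 2 can invade but species 1 cannot.

species 2 excludes species 1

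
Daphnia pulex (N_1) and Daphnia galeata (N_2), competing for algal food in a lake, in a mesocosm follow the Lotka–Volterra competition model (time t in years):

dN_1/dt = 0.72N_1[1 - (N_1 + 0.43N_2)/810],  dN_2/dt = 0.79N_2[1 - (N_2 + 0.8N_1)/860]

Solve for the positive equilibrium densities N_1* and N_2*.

Setting both brackets to zero gives the nullclines N_1 + 0.43N_2 = 810 and 0.8N_1 + N_2 = 860.
Substituting N_2 = 860 - 0.8N_1 into the first: N_1(1 - 0.43·0.8) = 810 - 0.43·860.
So N_1* = 440/0.656 = 671, and then N_2* = 860 - 0.8·671 = 323.

N_1* ≈ 671, N_2* ≈ 323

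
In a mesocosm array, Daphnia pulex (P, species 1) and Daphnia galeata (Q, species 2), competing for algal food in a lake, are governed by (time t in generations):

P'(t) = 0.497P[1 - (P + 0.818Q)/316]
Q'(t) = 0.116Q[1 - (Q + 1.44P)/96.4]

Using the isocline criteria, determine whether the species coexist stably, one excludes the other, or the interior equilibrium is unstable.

species 1 excludes species 2

Compare the nullcline intercepts: K1/α12 = 316/0.818 = 386 > K2 = 96.4; K2/α21 = 96.4/1.44 = 66.9 < K1 = 316.
Since the inequalities point opposite ways, species 1 can invade but species 2 cannot.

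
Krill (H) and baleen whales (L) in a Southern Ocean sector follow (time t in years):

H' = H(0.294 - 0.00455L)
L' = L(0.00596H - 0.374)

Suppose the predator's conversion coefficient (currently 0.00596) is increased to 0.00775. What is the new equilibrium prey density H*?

At the interior fixed point, setting dL/dt = 0 with L > 0 fixes H* = (predator death rate)/(HL coefficient) — independent of the other coefficients.
With the change, H* = 0.374/0.00775 = 48.3; it falls from 62.8.

H* ≈ 48.3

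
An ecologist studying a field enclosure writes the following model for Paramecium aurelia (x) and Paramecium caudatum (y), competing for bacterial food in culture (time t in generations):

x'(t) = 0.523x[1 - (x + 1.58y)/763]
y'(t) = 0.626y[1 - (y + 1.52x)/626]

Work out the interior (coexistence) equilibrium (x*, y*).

Setting both brackets to zero gives the nullclines x + 1.58y = 763 and 1.52x + y = 626.
Substituting y = 626 - 1.52x into the first: x(1 - 1.58·1.52) = 763 - 1.58·626.
So x* = -226/-1.4 = 161, and then y* = 626 - 1.52·161 = 381.

x* ≈ 161, y* ≈ 381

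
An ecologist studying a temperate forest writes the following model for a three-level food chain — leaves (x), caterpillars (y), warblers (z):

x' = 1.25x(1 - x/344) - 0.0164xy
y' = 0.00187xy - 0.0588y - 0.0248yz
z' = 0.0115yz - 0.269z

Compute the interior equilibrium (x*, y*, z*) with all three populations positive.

x* ≈ 238, y* ≈ 23.4, z* ≈ 15.6

From dz/dt = 0: 0.0115y* = 0.269, so y* = 23.4.
From dx/dt = 0: 1.25(1 - x*/344) = 0.0164·23.4, giving x* = 344·(1 - 0.307) = 238.
From dy/dt = 0: 0.00187·238 - 0.0588 = 0.0248z*, so z* = 0.387/0.0248 = 15.6.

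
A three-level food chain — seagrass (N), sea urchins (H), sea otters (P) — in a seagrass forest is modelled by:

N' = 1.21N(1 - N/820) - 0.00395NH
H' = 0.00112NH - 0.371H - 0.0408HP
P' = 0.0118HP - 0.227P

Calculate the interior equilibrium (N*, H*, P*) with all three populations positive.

N* ≈ 769, H* ≈ 19.2, P* ≈ 12

From dP/dt = 0: 0.0118H* = 0.227, so H* = 19.2.
From dN/dt = 0: 1.21(1 - N*/820) = 0.00395·19.2, giving N* = 820·(1 - 0.0628) = 769.
From dH/dt = 0: 0.00112·769 - 0.371 = 0.0408P*, so P* = 0.49/0.0408 = 12.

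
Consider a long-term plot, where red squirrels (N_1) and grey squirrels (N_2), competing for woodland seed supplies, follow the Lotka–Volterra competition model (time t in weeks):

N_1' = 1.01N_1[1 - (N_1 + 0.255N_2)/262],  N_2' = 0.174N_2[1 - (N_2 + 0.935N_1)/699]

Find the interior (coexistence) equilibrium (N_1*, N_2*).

Setting both brackets to zero gives the nullclines N_1 + 0.255N_2 = 262 and 0.935N_1 + N_2 = 699.
Substituting N_2 = 699 - 0.935N_1 into the first: N_1(1 - 0.255·0.935) = 262 - 0.255·699.
So N_1* = 83.8/0.762 = 110, and then N_2* = 699 - 0.935·110 = 596.

N_1* ≈ 110, N_2* ≈ 596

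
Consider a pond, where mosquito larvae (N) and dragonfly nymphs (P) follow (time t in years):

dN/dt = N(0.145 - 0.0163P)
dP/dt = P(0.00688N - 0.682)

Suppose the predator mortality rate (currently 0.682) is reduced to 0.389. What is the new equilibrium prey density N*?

N* ≈ 56.5

At the interior fixed point, setting dP/dt = 0 with P > 0 fixes N* = (predator death rate)/(NP coefficient) — independent of the other coefficients.
With the change, N* = 0.389/0.00688 = 56.5; it falls from 99.1.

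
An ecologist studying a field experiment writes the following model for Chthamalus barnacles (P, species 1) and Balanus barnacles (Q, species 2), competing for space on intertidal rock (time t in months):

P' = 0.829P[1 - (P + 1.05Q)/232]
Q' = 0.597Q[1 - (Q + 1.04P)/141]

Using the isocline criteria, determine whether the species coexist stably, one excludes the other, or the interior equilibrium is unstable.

species 1 excludes species 2

Compare the nullcline intercepts: K1/α12 = 232/1.05 = 221 > K2 = 141; K2/α21 = 141/1.04 = 136 < K1 = 232.
Since the inequalities point opposite ways, species 1 can invade but species 2 cannot.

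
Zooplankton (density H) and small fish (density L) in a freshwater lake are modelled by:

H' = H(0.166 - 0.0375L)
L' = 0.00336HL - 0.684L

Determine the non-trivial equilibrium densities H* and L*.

Set dL/dt = 0 with L > 0: 0.00336H - 0.684 = 0, so H* = 0.684/0.00336 = 204.
Set dH/dt = 0 with H > 0: 0.166 - 0.0375L = 0, so L* = 0.166/0.0375 = 4.43.

H* ≈ 204, L* ≈ 4.43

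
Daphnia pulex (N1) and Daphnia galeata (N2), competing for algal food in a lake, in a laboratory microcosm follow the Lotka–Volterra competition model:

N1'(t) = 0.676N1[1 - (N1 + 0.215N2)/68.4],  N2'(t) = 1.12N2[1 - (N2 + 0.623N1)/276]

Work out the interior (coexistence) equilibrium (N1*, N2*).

N1* ≈ 10.5, N2* ≈ 269

Setting both brackets to zero gives the nullclines N1 + 0.215N2 = 68.4 and 0.623N1 + N2 = 276.
Substituting N2 = 276 - 0.623N1 into the first: N1(1 - 0.215·0.623) = 68.4 - 0.215·276.
So N1* = 9.06/0.866 = 10.5, and then N2* = 276 - 0.623·10.5 = 269.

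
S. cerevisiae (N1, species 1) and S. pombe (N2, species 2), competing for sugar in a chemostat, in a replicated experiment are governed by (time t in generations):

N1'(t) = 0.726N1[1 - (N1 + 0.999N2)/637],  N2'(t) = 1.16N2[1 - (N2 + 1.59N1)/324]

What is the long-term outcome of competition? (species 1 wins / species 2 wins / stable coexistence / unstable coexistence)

Compare the nullcline intercepts: K1/α12 = 637/0.999 = 638 > K2 = 324; K2/α21 = 324/1.59 = 204 < K1 = 637.
Since the inequalities point opposite ways, species 1 can invade but species 2 cannot.

species 1 excludes species 2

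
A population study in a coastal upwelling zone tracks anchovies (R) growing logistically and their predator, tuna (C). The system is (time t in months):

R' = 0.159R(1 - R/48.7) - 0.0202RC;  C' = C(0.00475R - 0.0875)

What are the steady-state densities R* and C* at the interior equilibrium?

From dC/dt = 0 with C > 0: 0.00475R* = 0.0875, so R* = 18.4.
Substitute into dR/dt = 0: 0.159(1 - 18.4/48.7) = 0.0202C*.
The bracket is 0.622, giving C* = 0.0989/0.0202 = 4.89.

R* ≈ 18.4, C* ≈ 4.89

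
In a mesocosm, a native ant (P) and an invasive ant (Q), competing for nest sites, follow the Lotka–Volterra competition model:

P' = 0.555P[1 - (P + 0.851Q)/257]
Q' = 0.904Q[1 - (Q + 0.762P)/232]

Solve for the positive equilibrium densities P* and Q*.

Setting both brackets to zero gives the nullclines P + 0.851Q = 257 and 0.762P + Q = 232.
Substituting Q = 232 - 0.762P into the first: P(1 - 0.851·0.762) = 257 - 0.851·232.
So P* = 59.6/0.352 = 169, and then Q* = 232 - 0.762·169 = 103.

P* ≈ 169, Q* ≈ 103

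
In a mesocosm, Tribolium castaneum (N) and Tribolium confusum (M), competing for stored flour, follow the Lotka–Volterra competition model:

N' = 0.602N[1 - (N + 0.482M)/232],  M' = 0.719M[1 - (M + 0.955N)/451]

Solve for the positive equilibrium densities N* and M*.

Setting both brackets to zero gives the nullclines N + 0.482M = 232 and 0.955N + M = 451.
Substituting M = 451 - 0.955N into the first: N(1 - 0.482·0.955) = 232 - 0.482·451.
So N* = 14.6/0.54 = 27.1, and then M* = 451 - 0.955·27.1 = 425.

N* ≈ 27.1, M* ≈ 425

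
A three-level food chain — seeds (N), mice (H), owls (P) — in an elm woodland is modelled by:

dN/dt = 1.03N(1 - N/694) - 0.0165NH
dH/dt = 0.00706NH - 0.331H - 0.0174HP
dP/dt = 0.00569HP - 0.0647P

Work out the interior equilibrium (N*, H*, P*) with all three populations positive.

From dP/dt = 0: 0.00569H* = 0.0647, so H* = 11.4.
From dN/dt = 0: 1.03(1 - N*/694) = 0.0165·11.4, giving N* = 694·(1 - 0.182) = 568.
From dH/dt = 0: 0.00706·568 - 0.331 = 0.0174P*, so P* = 3.68/0.0174 = 211.

N* ≈ 568, H* ≈ 11.4, P* ≈ 211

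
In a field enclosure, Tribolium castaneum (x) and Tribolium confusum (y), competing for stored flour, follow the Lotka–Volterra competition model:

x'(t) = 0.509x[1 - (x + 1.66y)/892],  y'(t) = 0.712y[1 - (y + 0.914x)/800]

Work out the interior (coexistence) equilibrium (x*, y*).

Setting both brackets to zero gives the nullclines x + 1.66y = 892 and 0.914x + y = 800.
Substituting y = 800 - 0.914x into the first: x(1 - 1.66·0.914) = 892 - 1.66·800.
So x* = -436/-0.517 = 843, and then y* = 800 - 0.914·843 = 29.6.

x* ≈ 843, y* ≈ 29.6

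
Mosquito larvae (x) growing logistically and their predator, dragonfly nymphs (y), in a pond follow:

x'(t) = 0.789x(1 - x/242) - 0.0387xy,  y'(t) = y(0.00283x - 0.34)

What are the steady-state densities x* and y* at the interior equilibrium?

x* ≈ 120, y* ≈ 10.3

From dy/dt = 0 with y > 0: 0.00283x* = 0.34, so x* = 120.
Substitute into dx/dt = 0: 0.789(1 - 120/242) = 0.0387y*.
The bracket is 0.504, giving y* = 0.397/0.0387 = 10.3.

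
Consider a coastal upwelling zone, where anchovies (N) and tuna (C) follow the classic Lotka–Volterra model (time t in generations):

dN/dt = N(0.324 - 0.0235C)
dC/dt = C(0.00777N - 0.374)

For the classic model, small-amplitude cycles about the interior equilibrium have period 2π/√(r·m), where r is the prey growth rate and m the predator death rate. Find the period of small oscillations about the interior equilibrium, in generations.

Here r = 0.324 and m = 0.374, so r·m = 0.121.
ω = √0.121 = 0.348 per generation, hence T = 2π/ω ≈ 18 generations.

T ≈ 18 generations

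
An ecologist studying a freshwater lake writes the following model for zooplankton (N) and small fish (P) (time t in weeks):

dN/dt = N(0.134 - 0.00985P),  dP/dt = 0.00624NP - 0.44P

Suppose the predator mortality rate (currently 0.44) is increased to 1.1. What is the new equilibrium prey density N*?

At the interior fixed point, setting dP/dt = 0 with P > 0 fixes N* = (predator death rate)/(NP coefficient) — independent of the other coefficients.
With the change, N* = 1.1/0.00624 = 176; it rises from 70.5.

N* ≈ 176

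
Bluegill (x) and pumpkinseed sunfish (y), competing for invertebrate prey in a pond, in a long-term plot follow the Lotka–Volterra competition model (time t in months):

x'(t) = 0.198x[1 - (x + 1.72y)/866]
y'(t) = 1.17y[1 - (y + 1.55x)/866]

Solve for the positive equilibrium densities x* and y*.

Setting both brackets to zero gives the nullclines x + 1.72y = 866 and 1.55x + y = 866.
Substituting y = 866 - 1.55x into the first: x(1 - 1.72·1.55) = 866 - 1.72·866.
So x* = -624/-1.67 = 374, and then y* = 866 - 1.55·374 = 286.

x* ≈ 374, y* ≈ 286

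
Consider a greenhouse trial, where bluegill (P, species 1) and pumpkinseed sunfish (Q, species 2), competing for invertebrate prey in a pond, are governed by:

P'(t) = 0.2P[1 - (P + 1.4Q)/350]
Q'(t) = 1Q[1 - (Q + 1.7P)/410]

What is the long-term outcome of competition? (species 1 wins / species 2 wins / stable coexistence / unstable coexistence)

Compare the nullcline intercepts: K1/α12 = 350/1.4 = 250 < K2 = 410; K2/α21 = 410/1.7 = 241 < K1 = 350.
Since both are reversed, neither can invade when rare; the interior point is a saddle.

unstable coexistence (outcome depends on initial conditions)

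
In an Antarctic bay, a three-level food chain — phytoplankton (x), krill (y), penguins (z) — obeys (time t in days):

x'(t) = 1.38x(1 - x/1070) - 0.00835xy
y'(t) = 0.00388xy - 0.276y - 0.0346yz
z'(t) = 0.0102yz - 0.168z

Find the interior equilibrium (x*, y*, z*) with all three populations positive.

x* ≈ 963, y* ≈ 16.5, z* ≈ 100

From dz/dt = 0: 0.0102y* = 0.168, so y* = 16.5.
From dx/dt = 0: 1.38(1 - x*/1070) = 0.00835·16.5, giving x* = 1070·(1 - 0.0997) = 963.
From dy/dt = 0: 0.00388·963 - 0.276 = 0.0346z*, so z* = 3.46/0.0346 = 100.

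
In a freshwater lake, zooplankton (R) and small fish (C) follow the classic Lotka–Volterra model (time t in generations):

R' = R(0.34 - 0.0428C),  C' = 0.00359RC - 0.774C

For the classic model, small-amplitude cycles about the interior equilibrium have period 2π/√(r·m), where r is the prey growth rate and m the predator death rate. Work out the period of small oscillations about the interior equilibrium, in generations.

T ≈ 12.2 generations

Here r = 0.34 and m = 0.774, so r·m = 0.263.
ω = √0.263 = 0.513 per generation, hence T = 2π/ω ≈ 12.2 generations.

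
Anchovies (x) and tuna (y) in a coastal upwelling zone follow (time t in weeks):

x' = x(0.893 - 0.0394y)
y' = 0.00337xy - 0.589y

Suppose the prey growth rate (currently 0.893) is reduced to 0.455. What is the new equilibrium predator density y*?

At the interior fixed point, setting dx/dt = 0 with x > 0 fixes y* = (prey growth rate)/(xy coefficient) — independent of the other coefficients.
With the change, y* = 0.455/0.0394 = 11.5; it falls from 22.7.

y* ≈ 11.5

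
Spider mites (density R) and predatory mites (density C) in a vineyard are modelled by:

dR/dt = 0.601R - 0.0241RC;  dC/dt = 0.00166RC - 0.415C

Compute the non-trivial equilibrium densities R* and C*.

R* ≈ 250, C* ≈ 24.9

Set dC/dt = 0 with C > 0: 0.00166R - 0.415 = 0, so R* = 0.415/0.00166 = 250.
Set dR/dt = 0 with R > 0: 0.601 - 0.0241C = 0, so C* = 0.601/0.0241 = 24.9.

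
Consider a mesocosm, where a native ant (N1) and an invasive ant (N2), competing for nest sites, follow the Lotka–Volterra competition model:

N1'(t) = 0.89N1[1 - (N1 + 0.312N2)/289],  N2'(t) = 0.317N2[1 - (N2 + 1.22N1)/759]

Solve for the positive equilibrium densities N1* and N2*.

N1* ≈ 84.3, N2* ≈ 656

Setting both brackets to zero gives the nullclines N1 + 0.312N2 = 289 and 1.22N1 + N2 = 759.
Substituting N2 = 759 - 1.22N1 into the first: N1(1 - 0.312·1.22) = 289 - 0.312·759.
So N1* = 52.2/0.619 = 84.3, and then N2* = 759 - 1.22·84.3 = 656.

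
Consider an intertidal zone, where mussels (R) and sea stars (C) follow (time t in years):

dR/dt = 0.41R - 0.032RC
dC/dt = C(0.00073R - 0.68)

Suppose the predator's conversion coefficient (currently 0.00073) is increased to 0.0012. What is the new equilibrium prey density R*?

R* ≈ 567

At the interior fixed point, setting dC/dt = 0 with C > 0 fixes R* = (predator death rate)/(RC coefficient) — independent of the other coefficients.
With the change, R* = 0.68/0.0012 = 567; it falls from 932.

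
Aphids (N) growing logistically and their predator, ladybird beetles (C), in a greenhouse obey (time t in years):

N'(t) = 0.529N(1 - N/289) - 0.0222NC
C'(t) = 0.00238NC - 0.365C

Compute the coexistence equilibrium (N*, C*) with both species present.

From dC/dt = 0 with C > 0: 0.00238N* = 0.365, so N* = 153.
Substitute into dN/dt = 0: 0.529(1 - 153/289) = 0.0222C*.
The bracket is 0.469, giving C* = 0.248/0.0222 = 11.2.

N* ≈ 153, C* ≈ 11.2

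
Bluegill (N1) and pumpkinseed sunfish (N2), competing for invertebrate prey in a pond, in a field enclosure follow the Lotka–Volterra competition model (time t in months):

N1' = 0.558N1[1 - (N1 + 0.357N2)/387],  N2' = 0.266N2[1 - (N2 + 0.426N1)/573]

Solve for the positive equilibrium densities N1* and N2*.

N1* ≈ 215, N2* ≈ 481

Setting both brackets to zero gives the nullclines N1 + 0.357N2 = 387 and 0.426N1 + N2 = 573.
Substituting N2 = 573 - 0.426N1 into the first: N1(1 - 0.357·0.426) = 387 - 0.357·573.
So N1* = 182/0.848 = 215, and then N2* = 573 - 0.426·215 = 481.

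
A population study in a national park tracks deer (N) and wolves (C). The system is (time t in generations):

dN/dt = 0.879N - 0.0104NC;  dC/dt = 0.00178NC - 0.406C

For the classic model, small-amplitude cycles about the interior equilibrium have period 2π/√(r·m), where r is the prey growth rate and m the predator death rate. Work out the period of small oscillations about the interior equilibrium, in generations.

T ≈ 10.5 generations

Here r = 0.879 and m = 0.406, so r·m = 0.357.
ω = √0.357 = 0.597 per generation, hence T = 2π/ω ≈ 10.5 generations.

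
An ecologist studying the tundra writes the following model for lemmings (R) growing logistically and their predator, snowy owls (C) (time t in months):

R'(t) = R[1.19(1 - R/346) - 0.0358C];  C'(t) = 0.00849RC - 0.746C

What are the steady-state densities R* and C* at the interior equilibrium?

From dC/dt = 0 with C > 0: 0.00849R* = 0.746, so R* = 87.9.
Substitute into dR/dt = 0: 1.19(1 - 87.9/346) = 0.0358C*.
The bracket is 0.746, giving C* = 0.888/0.0358 = 24.8.

R* ≈ 87.9, C* ≈ 24.8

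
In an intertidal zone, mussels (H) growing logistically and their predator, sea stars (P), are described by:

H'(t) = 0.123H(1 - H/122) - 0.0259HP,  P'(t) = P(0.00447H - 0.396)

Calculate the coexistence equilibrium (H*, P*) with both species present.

H* ≈ 88.6, P* ≈ 1.3

From dP/dt = 0 with P > 0: 0.00447H* = 0.396, so H* = 88.6.
Substitute into dH/dt = 0: 0.123(1 - 88.6/122) = 0.0259P*.
The bracket is 0.274, giving P* = 0.0337/0.0259 = 1.3.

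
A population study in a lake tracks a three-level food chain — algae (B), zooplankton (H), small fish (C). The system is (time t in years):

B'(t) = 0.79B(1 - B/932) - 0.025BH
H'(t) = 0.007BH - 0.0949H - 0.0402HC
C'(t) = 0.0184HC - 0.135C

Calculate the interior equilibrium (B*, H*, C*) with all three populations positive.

From dC/dt = 0: 0.0184H* = 0.135, so H* = 7.34.
From dB/dt = 0: 0.79(1 - B*/932) = 0.025·7.34, giving B* = 932·(1 - 0.232) = 716.
From dH/dt = 0: 0.007·716 - 0.0949 = 0.0402C*, so C* = 4.91/0.0402 = 122.

B* ≈ 716, H* ≈ 7.34, C* ≈ 122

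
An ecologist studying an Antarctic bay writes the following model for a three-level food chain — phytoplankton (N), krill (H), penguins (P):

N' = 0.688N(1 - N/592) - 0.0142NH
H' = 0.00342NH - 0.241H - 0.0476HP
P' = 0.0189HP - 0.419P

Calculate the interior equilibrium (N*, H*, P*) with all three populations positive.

From dP/dt = 0: 0.0189H* = 0.419, so H* = 22.2.
From dN/dt = 0: 0.688(1 - N*/592) = 0.0142·22.2, giving N* = 592·(1 - 0.458) = 321.
From dH/dt = 0: 0.00342·321 - 0.241 = 0.0476P*, so P* = 0.857/0.0476 = 18.

N* ≈ 321, H* ≈ 22.2, P* ≈ 18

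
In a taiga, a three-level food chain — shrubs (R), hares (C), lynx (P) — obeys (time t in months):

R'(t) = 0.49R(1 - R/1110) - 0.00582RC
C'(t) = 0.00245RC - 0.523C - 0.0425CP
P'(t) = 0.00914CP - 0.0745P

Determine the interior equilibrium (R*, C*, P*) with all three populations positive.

R* ≈ 1000, C* ≈ 8.15, P* ≈ 45.5

From dP/dt = 0: 0.00914C* = 0.0745, so C* = 8.15.
From dR/dt = 0: 0.49(1 - R*/1110) = 0.00582·8.15, giving R* = 1110·(1 - 0.0968) = 1000.
From dC/dt = 0: 0.00245·1000 - 0.523 = 0.0425P*, so P* = 1.93/0.0425 = 45.5.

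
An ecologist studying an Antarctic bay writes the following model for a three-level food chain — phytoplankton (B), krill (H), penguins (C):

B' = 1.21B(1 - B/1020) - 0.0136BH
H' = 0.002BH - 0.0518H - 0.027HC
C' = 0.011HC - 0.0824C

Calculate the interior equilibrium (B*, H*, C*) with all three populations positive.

B* ≈ 934, H* ≈ 7.49, C* ≈ 67.3

From dC/dt = 0: 0.011H* = 0.0824, so H* = 7.49.
From dB/dt = 0: 1.21(1 - B*/1020) = 0.0136·7.49, giving B* = 1020·(1 - 0.0842) = 934.
From dH/dt = 0: 0.002·934 - 0.0518 = 0.027C*, so C* = 1.82/0.027 = 67.3.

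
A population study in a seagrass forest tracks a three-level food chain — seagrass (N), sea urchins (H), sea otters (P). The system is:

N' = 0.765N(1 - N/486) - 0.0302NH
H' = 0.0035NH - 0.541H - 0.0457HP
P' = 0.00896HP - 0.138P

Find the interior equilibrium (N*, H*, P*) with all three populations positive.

From dP/dt = 0: 0.00896H* = 0.138, so H* = 15.4.
From dN/dt = 0: 0.765(1 - N*/486) = 0.0302·15.4, giving N* = 486·(1 - 0.608) = 191.
From dH/dt = 0: 0.0035·191 - 0.541 = 0.0457P*, so P* = 0.126/0.0457 = 2.75.

N* ≈ 191, H* ≈ 15.4, P* ≈ 2.75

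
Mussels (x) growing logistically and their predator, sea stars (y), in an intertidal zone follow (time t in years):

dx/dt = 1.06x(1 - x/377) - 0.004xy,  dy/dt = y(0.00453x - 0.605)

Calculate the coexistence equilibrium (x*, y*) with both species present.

From dy/dt = 0 with y > 0: 0.00453x* = 0.605, so x* = 134.
Substitute into dx/dt = 0: 1.06(1 - 134/377) = 0.004y*.
The bracket is 0.646, giving y* = 0.684/0.004 = 171.

x* ≈ 134, y* ≈ 171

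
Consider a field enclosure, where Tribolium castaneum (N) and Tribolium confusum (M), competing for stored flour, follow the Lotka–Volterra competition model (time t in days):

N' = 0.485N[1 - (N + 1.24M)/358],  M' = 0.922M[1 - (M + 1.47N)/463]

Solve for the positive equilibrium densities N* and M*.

N* ≈ 263, M* ≈ 76.9

Setting both brackets to zero gives the nullclines N + 1.24M = 358 and 1.47N + M = 463.
Substituting M = 463 - 1.47N into the first: N(1 - 1.24·1.47) = 358 - 1.24·463.
So N* = -216/-0.823 = 263, and then M* = 463 - 1.47·263 = 76.9.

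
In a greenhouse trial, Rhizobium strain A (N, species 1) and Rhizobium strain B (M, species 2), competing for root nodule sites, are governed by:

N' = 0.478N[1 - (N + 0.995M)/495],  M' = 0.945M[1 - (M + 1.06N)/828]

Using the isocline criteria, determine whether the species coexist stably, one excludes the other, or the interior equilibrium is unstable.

species 2 excludes species 1

Compare the nullcline intercepts: K1/α12 = 495/0.995 = 497 < K2 = 828; K2/α21 = 828/1.06 = 781 > K1 = 495.
Since the inequalities point opposite ways, species 2 can invade but species 1 cannot.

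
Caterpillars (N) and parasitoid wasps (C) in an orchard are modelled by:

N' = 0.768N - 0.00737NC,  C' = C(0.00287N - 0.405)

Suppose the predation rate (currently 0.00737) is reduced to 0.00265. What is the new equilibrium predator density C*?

At the interior fixed point, setting dN/dt = 0 with N > 0 fixes C* = (prey growth rate)/(NC coefficient) — independent of the other coefficients.
With the change, C* = 0.768/0.00265 = 290; it rises from 104.

C* ≈ 290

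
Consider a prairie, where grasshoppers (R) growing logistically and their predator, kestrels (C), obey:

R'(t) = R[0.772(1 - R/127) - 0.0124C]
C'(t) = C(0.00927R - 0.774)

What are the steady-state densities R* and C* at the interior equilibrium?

R* ≈ 83.5, C* ≈ 21.3

From dC/dt = 0 with C > 0: 0.00927R* = 0.774, so R* = 83.5.
Substitute into dR/dt = 0: 0.772(1 - 83.5/127) = 0.0124C*.
The bracket is 0.343, giving C* = 0.264/0.0124 = 21.3.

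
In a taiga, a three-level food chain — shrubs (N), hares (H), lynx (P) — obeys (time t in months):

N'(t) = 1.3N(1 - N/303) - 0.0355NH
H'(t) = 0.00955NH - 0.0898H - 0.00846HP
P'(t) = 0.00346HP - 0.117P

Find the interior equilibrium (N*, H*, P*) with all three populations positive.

N* ≈ 23.2, H* ≈ 33.8, P* ≈ 15.6

From dP/dt = 0: 0.00346H* = 0.117, so H* = 33.8.
From dN/dt = 0: 1.3(1 - N*/303) = 0.0355·33.8, giving N* = 303·(1 - 0.923) = 23.2.
From dH/dt = 0: 0.00955·23.2 - 0.0898 = 0.00846P*, so P* = 0.132/0.00846 = 15.6.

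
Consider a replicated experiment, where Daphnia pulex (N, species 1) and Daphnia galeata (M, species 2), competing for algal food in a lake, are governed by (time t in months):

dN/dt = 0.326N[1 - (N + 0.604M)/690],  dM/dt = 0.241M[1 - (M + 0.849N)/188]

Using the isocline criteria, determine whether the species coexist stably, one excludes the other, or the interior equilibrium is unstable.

Compare the nullcline intercepts: K1/α12 = 690/0.604 = 1140 > K2 = 188; K2/α21 = 188/0.849 = 221 < K1 = 690.
Since the inequalities point opposite ways, species 1 can invade but species 2 cannot.

species 1 excludes species 2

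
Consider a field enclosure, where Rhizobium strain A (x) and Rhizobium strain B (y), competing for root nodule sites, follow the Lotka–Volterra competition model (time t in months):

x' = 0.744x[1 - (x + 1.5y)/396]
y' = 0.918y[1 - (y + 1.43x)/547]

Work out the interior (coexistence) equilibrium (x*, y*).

Setting both brackets to zero gives the nullclines x + 1.5y = 396 and 1.43x + y = 547.
Substituting y = 547 - 1.43x into the first: x(1 - 1.5·1.43) = 396 - 1.5·547.
So x* = -424/-1.15 = 371, and then y* = 547 - 1.43·371 = 16.8.

x* ≈ 371, y* ≈ 16.8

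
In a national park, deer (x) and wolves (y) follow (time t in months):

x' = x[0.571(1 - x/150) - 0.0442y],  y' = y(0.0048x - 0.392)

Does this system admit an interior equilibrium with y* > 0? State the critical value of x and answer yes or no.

Threshold x = 81.7; K > 81.7, so yes, the predator persists.

The predator equation gives dy/dt > 0 only when x > 0.392/0.0048 = 81.7.
Without the predator, x → K = 150. Since 150 > 81.7, the predator can invade and persist.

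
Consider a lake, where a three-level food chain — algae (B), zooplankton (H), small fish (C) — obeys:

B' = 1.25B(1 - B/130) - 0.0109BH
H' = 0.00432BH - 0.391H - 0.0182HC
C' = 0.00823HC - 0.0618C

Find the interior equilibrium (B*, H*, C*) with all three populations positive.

B* ≈ 121, H* ≈ 7.51, C* ≈ 7.35

From dC/dt = 0: 0.00823H* = 0.0618, so H* = 7.51.
From dB/dt = 0: 1.25(1 - B*/130) = 0.0109·7.51, giving B* = 130·(1 - 0.0655) = 121.
From dH/dt = 0: 0.00432·121 - 0.391 = 0.0182C*, so C* = 0.134/0.0182 = 7.35.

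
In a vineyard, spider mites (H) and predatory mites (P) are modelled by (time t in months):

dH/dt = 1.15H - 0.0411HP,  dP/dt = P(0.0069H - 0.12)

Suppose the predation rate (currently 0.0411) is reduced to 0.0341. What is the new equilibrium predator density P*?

P* ≈ 33.7

At the interior fixed point, setting dH/dt = 0 with H > 0 fixes P* = (prey growth rate)/(HP coefficient) — independent of the other coefficients.
With the change, P* = 1.15/0.0341 = 33.7; it rises from 28.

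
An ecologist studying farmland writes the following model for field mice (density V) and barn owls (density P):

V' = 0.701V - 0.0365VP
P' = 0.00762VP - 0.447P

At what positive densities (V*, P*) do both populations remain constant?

Set dP/dt = 0 with P > 0: 0.00762V - 0.447 = 0, so V* = 0.447/0.00762 = 58.7.
Set dV/dt = 0 with V > 0: 0.701 - 0.0365P = 0, so P* = 0.701/0.0365 = 19.2.

V* ≈ 58.7, P* ≈ 19.2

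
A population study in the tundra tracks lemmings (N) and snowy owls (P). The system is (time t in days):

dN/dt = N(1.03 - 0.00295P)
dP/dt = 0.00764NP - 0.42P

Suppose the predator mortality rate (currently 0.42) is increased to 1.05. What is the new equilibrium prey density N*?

N* ≈ 137

At the interior fixed point, setting dP/dt = 0 with P > 0 fixes N* = (predator death rate)/(NP coefficient) — independent of the other coefficients.
With the change, N* = 1.05/0.00764 = 137; it rises from 55.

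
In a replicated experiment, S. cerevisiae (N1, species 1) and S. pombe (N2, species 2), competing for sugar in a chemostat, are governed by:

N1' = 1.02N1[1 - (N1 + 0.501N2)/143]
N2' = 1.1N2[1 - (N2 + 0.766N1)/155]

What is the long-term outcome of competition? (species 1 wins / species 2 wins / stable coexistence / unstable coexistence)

Compare the nullcline intercepts: K1/α12 = 143/0.501 = 285 > K2 = 155; K2/α21 = 155/0.766 = 202 > K1 = 143.
Since both inequalities hold, each species can invade when rare, so the interior equilibrium is stable.

stable coexistence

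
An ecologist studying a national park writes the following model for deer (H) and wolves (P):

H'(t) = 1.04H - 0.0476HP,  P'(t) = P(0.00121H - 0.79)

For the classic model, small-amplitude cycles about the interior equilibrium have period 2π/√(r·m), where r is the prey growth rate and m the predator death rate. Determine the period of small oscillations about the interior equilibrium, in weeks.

T ≈ 6.93 weeks

Here r = 1.04 and m = 0.79, so r·m = 0.822.
ω = √0.822 = 0.906 per week, hence T = 2π/ω ≈ 6.93 weeks.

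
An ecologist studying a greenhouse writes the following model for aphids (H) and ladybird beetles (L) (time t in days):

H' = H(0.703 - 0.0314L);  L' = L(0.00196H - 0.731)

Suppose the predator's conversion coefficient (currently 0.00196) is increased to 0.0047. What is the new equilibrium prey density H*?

At the interior fixed point, setting dL/dt = 0 with L > 0 fixes H* = (predator death rate)/(HL coefficient) — independent of the other coefficients.
With the change, H* = 0.731/0.0047 = 156; it falls from 373.

H* ≈ 156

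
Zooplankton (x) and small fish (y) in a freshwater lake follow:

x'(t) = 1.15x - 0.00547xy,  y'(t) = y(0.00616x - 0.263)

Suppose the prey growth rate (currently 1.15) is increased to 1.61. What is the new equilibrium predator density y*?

At the interior fixed point, setting dx/dt = 0 with x > 0 fixes y* = (prey growth rate)/(xy coefficient) — independent of the other coefficients.
With the change, y* = 1.61/0.00547 = 294; it rises from 210.

y* ≈ 294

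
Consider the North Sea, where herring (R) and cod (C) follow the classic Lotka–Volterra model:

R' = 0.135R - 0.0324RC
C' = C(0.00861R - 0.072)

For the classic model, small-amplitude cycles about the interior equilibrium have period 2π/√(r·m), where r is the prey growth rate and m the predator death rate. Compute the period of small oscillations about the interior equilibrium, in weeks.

Here r = 0.135 and m = 0.072, so r·m = 0.00972.
ω = √0.00972 = 0.0986 per week, hence T = 2π/ω ≈ 63.7 weeks.

T ≈ 63.7 weeks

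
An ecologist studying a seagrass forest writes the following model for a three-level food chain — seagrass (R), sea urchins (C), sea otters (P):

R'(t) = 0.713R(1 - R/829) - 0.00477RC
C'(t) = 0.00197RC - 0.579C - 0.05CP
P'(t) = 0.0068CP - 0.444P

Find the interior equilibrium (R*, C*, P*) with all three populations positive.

R* ≈ 467, C* ≈ 65.3, P* ≈ 6.81

From dP/dt = 0: 0.0068C* = 0.444, so C* = 65.3.
From dR/dt = 0: 0.713(1 - R*/829) = 0.00477·65.3, giving R* = 829·(1 - 0.437) = 467.
From dC/dt = 0: 0.00197·467 - 0.579 = 0.05P*, so P* = 0.341/0.05 = 6.81.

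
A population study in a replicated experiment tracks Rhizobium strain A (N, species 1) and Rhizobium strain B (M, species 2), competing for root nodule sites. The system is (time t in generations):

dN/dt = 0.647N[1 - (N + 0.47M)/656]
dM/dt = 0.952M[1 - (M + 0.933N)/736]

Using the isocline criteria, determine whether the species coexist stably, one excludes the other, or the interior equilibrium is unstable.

Compare the nullcline intercepts: K1/α12 = 656/0.47 = 1400 > K2 = 736; K2/α21 = 736/0.933 = 789 > K1 = 656.
Since both inequalities hold, each species can invade when rare, so the interior equilibrium is stable.

stable coexistence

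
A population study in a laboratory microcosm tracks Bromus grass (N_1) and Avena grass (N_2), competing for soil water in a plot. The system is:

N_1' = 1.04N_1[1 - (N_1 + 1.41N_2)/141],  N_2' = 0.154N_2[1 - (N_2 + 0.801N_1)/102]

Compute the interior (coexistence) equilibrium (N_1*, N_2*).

Setting both brackets to zero gives the nullclines N_1 + 1.41N_2 = 141 and 0.801N_1 + N_2 = 102.
Substituting N_2 = 102 - 0.801N_1 into the first: N_1(1 - 1.41·0.801) = 141 - 1.41·102.
So N_1* = -2.82/-0.129 = 21.8, and then N_2* = 102 - 0.801·21.8 = 84.5.

N_1* ≈ 21.8, N_2* ≈ 84.5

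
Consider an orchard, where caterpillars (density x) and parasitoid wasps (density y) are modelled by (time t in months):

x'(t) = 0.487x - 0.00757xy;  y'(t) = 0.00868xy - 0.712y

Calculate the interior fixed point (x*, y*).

x* ≈ 82, y* ≈ 64.3

Set dy/dt = 0 with y > 0: 0.00868x - 0.712 = 0, so x* = 0.712/0.00868 = 82.
Set dx/dt = 0 with x > 0: 0.487 - 0.00757y = 0, so y* = 0.487/0.00757 = 64.3.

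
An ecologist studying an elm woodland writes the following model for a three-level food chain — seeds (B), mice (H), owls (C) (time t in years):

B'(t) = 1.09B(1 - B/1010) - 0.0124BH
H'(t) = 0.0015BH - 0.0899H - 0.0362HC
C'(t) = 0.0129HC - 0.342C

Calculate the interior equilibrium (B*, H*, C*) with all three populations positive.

B* ≈ 705, H* ≈ 26.5, C* ≈ 26.7

From dC/dt = 0: 0.0129H* = 0.342, so H* = 26.5.
From dB/dt = 0: 1.09(1 - B*/1010) = 0.0124·26.5, giving B* = 1010·(1 - 0.302) = 705.
From dH/dt = 0: 0.0015·705 - 0.0899 = 0.0362C*, so C* = 0.968/0.0362 = 26.7.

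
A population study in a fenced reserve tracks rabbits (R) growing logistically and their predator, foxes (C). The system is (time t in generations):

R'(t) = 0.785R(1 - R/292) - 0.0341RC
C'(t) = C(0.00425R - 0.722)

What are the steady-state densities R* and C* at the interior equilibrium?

From dC/dt = 0 with C > 0: 0.00425R* = 0.722, so R* = 170.
Substitute into dR/dt = 0: 0.785(1 - 170/292) = 0.0341C*.
The bracket is 0.418, giving C* = 0.328/0.0341 = 9.63.

R* ≈ 170, C* ≈ 9.63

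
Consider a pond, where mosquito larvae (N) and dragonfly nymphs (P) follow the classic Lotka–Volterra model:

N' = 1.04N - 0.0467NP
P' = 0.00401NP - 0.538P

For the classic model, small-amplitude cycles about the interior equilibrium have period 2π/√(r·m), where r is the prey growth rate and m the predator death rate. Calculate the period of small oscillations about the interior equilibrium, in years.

T ≈ 8.4 years

Here r = 1.04 and m = 0.538, so r·m = 0.56.
ω = √0.56 = 0.748 per year, hence T = 2π/ω ≈ 8.4 years.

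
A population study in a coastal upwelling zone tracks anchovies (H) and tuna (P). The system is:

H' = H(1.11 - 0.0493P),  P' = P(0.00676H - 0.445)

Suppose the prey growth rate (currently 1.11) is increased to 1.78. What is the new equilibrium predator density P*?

At the interior fixed point, setting dH/dt = 0 with H > 0 fixes P* = (prey growth rate)/(HP coefficient) — independent of the other coefficients.
With the change, P* = 1.78/0.0493 = 36.1; it rises from 22.5.

P* ≈ 36.1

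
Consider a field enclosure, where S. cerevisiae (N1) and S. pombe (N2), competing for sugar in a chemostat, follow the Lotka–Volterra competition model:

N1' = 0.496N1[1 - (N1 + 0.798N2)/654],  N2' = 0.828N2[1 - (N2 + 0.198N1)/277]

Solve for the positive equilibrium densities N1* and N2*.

N1* ≈ 514, N2* ≈ 175

Setting both brackets to zero gives the nullclines N1 + 0.798N2 = 654 and 0.198N1 + N2 = 277.
Substituting N2 = 277 - 0.198N1 into the first: N1(1 - 0.798·0.198) = 654 - 0.798·277.
So N1* = 433/0.842 = 514, and then N2* = 277 - 0.198·514 = 175.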